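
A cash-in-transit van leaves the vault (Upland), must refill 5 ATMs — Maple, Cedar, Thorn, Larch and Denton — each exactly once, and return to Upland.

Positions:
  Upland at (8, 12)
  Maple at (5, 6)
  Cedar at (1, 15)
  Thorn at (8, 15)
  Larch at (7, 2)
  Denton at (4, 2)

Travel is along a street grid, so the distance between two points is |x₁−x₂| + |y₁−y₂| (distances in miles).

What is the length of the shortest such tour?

Minimum total distance: 42 miles.

There are 60 distinct closed tours to check (reversals are equivalent).
Upland→Maple→Cedar→Thorn→Larch→Denton→Upland: 9+13+7+14+3+14 = 60
Upland→Maple→Cedar→Thorn→Denton→Larch→Upland: 9+13+7+17+3+11 = 60
Upland→Maple→Cedar→Larch→Thorn→Denton→Upland: 9+13+19+14+17+14 = 86
Upland→Maple→Cedar→Larch→Denton→Thorn→Upland: 9+13+19+3+17+3 = 64
Upland→Maple→Cedar→Denton→Thorn→Larch→Upland: 9+13+16+17+14+11 = 80
Upland→Maple→Cedar→Denton→Larch→Thorn→Upland: 9+13+16+3+14+3 = 58
Upland→Maple→Thorn→Cedar→Larch→Denton→Upland: 9+12+7+19+3+14 = 64
Upland→Maple→Thorn→Cedar→Denton→Larch→Upland: 9+12+7+16+3+11 = 58
Upland→Maple→Thorn→Larch→Cedar→Denton→Upland: 9+12+14+19+16+14 = 84
Upland→Maple→Thorn→Larch→Denton→Cedar→Upland: 9+12+14+3+16+10 = 64
Upland→Maple→Thorn→Denton→Cedar→Larch→Upland: 9+12+17+16+19+11 = 84
Upland→Maple→Thorn→Denton→Larch→Cedar→Upland: 9+12+17+3+19+10 = 70
Upland→Maple→Larch→Cedar→Thorn→Denton→Upland: 9+6+19+7+17+14 = 72
Upland→Maple→Larch→Cedar→Denton→Thorn→Upland: 9+6+19+16+17+3 = 70
… (46 more)
Upland→Thorn→Cedar→Maple→Denton→Larch→Upland: 3+7+13+5+3+11 = 42  ← best
The minimum is 42.
One optimal route: Upland → Thorn → Cedar → Maple → Denton → Larch → Upland (or its reverse).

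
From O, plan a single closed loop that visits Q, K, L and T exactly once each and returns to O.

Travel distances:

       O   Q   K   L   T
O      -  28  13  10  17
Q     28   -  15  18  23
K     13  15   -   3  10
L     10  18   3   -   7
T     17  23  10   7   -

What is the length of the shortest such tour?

With 4 stops there are 4!/2 = 12 distinct round trips (a route and its reverse cost the same).
O - Q - K - L - T - O: 28+15+3+7+17 = 70
O - Q - K - T - L - O: 28+15+10+7+10 = 70
O - Q - L - K - T - O: 28+18+3+10+17 = 76
O - Q - L - T - K - O: 28+18+7+10+13 = 76
O - Q - T - K - L - O: 28+23+10+3+10 = 74
O - Q - T - L - K - O: 28+23+7+3+13 = 74
O - K - Q - L - T - O: 13+15+18+7+17 = 70
O - K - Q - T - L - O: 13+15+23+7+10 = 68
O - K - L - Q - T - O: 13+3+18+23+17 = 74
O - K - T - Q - L - O: 13+10+23+18+10 = 74
O - L - Q - K - T - O: 10+18+15+10+17 = 70
O - L - K - Q - T - O: 10+3+15+23+17 = 68
The minimum is 68.
One optimal route: O → K → Q → T → L → O (or its reverse).

Minimum total distance: 68.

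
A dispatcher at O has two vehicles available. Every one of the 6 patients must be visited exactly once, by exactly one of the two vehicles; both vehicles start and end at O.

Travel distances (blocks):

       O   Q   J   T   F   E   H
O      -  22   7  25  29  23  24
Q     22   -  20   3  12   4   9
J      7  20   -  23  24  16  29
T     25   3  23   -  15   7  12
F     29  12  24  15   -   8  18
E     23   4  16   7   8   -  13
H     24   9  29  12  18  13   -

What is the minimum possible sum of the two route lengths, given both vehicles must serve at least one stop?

Try each way of splitting the stops between the two vehicles (each non-empty) and, for each split, find the best tour for each vehicle:
  {Q} + {J, T, F, E, H}: 44 + 82 = 126
  {J} + {Q, T, F, E, H}: 14 + 80 = 94
  {Q, J} + {T, F, E, H}: 49 + 80 = 129
  {T} + {Q, J, F, E, H}: 50 + 76 = 126
  {Q, T} + {J, F, E, H}: 50 + 73 = 123
  {J, T} + {Q, F, E, H}: 55 + 74 = 129
  … (31 splits in total)
Best: vehicle 1 O → J → O = 14; vehicle 2 O → F → E → Q → T → H → O = 80; combined 94.

94 blocks — the smallest possible combined total.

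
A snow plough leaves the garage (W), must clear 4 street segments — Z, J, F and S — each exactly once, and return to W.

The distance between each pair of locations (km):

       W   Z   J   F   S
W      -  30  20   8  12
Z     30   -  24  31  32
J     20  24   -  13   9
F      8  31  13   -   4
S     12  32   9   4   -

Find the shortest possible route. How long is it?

W-Z-J-F-S-W: 30+24+13+4+12 = 83
W-Z-J-S-F-W: 30+24+9+4+8 = 75
W-Z-F-J-S-W: 30+31+13+9+12 = 95
W-Z-F-S-J-W: 30+31+4+9+20 = 94
W-Z-S-J-F-W: 30+32+9+13+8 = 92
W-Z-S-F-J-W: 30+32+4+13+20 = 99
W-J-Z-F-S-W: 20+24+31+4+12 = 91
W-J-Z-S-F-W: 20+24+32+4+8 = 88
W-J-F-Z-S-W: 20+13+31+32+12 = 108
W-J-S-Z-F-W: 20+9+32+31+8 = 100
W-F-Z-J-S-W: 8+31+24+9+12 = 84
W-F-J-Z-S-W: 8+13+24+32+12 = 89
The minimum is 75.
One optimal route: W → Z → J → S → F → W (or its reverse).

Shortest round trip = 75 km.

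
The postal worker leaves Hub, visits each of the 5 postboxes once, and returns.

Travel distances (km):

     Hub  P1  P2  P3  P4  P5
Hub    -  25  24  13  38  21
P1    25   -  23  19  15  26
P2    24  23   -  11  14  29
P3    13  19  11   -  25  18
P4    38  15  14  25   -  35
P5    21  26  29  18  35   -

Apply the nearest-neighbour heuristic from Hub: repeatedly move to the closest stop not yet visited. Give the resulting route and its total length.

At Hub the remaining stops are P3 13, P5 21, P2 24, P1 25, P4 38; go to P3.
At P3 the remaining stops are P2 11, P5 18, P1 19, P4 25; go to P2.
At P2 the remaining stops are P4 14, P1 23, P5 29; go to P4.
At P4 the remaining stops are P1 15, P5 35; go to P1.
At P1 the remaining stops are P5 26; go to P5.
Return P5→Hub: 21.
Total = 13 + 11 + 14 + 15 + 26 + 21 = 100.

100 km along Hub → P3 → P2 → P4 → P1 → P5 → Hub.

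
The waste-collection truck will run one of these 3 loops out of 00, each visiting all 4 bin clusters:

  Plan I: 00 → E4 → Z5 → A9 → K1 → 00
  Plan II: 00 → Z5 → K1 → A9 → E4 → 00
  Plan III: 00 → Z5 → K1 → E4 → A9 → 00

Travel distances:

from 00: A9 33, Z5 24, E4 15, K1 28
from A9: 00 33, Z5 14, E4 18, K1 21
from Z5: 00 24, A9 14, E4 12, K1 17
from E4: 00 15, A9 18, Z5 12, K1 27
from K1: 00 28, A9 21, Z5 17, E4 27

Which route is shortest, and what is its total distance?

90 — Plan I is the shortest.

Plan I: 15 + 12 + 14 + 21 + 28 = 90
Plan II: 24 + 17 + 21 + 18 + 15 = 95
Plan III: 24 + 17 + 27 + 18 + 33 = 119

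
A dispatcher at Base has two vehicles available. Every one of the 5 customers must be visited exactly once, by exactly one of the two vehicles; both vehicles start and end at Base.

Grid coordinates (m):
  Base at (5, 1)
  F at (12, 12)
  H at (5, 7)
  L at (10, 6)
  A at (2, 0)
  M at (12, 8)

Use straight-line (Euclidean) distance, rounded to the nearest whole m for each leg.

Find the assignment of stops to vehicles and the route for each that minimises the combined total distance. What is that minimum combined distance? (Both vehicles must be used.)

Check every non-empty split of the stops between the two vehicles; for each half take its own optimal tour:
  {F} + {H, L, A, M}: 26 + 28 = 54
  {H} + {F, L, A, M}: 12 + 33 = 45
  {F, H} + {L, A, M}: 28 + 26 = 54
  {L} + {F, H, A, M}: 14 + 34 = 48
  {F, L} + {H, A, M}: 26 + 28 = 54
  {H, L} + {F, A, M}: 18 + 33 = 51
  … (15 splits in total)
  {A} + {F, H, L, M}: 6 + 29 = 35  ← best
Best: vehicle 1 Base → A → Base = 6; vehicle 2 Base → H → F → M → L → Base = 29; combined 35.

Minimum combined distance: 35 m.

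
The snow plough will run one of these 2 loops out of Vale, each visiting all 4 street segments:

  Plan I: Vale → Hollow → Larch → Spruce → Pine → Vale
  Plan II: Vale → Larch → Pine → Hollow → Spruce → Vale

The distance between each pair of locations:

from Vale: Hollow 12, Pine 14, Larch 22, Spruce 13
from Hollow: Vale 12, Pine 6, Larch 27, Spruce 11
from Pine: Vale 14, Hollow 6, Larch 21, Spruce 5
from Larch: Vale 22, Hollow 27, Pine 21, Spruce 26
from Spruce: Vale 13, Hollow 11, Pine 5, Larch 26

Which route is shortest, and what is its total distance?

Plan I: 12 + 27 + 26 + 5 + 14 = 84
Plan II: 22 + 21 + 6 + 11 + 13 = 73

73 — Plan II is the shortest.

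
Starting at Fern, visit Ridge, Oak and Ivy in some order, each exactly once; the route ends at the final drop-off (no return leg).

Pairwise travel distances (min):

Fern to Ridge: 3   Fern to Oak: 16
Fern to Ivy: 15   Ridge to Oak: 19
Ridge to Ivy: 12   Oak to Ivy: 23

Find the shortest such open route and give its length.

Shortest open route: 38 min.

There are 3! = 6 possible orderings.
Fern - Ridge - Oak - Ivy: 3+19+23 = 45
Fern - Ridge - Ivy - Oak: 3+12+23 = 38
Fern - Oak - Ridge - Ivy: 16+19+12 = 47
Fern - Oak - Ivy - Ridge: 16+23+12 = 51
Fern - Ivy - Ridge - Oak: 15+12+19 = 46
Fern - Ivy - Oak - Ridge: 15+23+19 = 57
The minimum is 38.
One shortest path: Fern → Ridge → Ivy → Oak.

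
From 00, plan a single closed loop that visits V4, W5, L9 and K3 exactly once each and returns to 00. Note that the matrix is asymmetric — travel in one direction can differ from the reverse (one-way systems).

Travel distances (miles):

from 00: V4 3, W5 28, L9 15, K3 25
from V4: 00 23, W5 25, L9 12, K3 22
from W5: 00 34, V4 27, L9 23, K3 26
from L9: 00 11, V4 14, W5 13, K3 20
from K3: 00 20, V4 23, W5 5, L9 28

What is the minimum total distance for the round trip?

Minimum total distance: 64 miles.

00→V4→W5→L9→K3→00: 3+25+23+20+20 = 91
00→V4→W5→K3→L9→00: 3+25+26+28+11 = 93
00→V4→L9→W5→K3→00: 3+12+13+26+20 = 74
00→V4→L9→K3→W5→00: 3+12+20+5+34 = 74
00→V4→K3→W5→L9→00: 3+22+5+23+11 = 64
00→V4→K3→L9→W5→00: 3+22+28+13+34 = 100
00→W5→V4→L9→K3→00: 28+27+12+20+20 = 107
00→W5→V4→K3→L9→00: 28+27+22+28+11 = 116
00→W5→L9→V4→K3→00: 28+23+14+22+20 = 107
00→W5→L9→K3→V4→00: 28+23+20+23+23 = 117
00→W5→K3→V4→L9→00: 28+26+23+12+11 = 100
00→W5→K3→L9→V4→00: 28+26+28+14+23 = 119
00→L9→V4→W5→K3→00: 15+14+25+26+20 = 100
00→L9→V4→K3→W5→00: 15+14+22+5+34 = 90
… (10 more)
The minimum is 64.
One optimal route: 00 → V4 → K3 → W5 → L9 → 00.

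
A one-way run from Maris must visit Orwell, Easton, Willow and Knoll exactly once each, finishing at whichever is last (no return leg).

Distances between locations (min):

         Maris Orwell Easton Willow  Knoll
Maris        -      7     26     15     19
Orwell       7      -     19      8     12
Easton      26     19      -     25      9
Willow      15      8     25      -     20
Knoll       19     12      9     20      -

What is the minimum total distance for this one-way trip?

There are 4! = 24 possible orderings.
Maris - Orwell - Easton - Willow - Knoll: 7+19+25+20 = 71
Maris - Orwell - Easton - Knoll - Willow: 7+19+9+20 = 55
Maris - Orwell - Willow - Easton - Knoll: 7+8+25+9 = 49
Maris - Orwell - Willow - Knoll - Easton: 7+8+20+9 = 44
Maris - Orwell - Knoll - Easton - Willow: 7+12+9+25 = 53
Maris - Orwell - Knoll - Willow - Easton: 7+12+20+25 = 64
Maris - Easton - Orwell - Willow - Knoll: 26+19+8+20 = 73
Maris - Easton - Orwell - Knoll - Willow: 26+19+12+20 = 77
Maris - Easton - Willow - Orwell - Knoll: 26+25+8+12 = 71
Maris - Easton - Willow - Knoll - Orwell: 26+25+20+12 = 83
Maris - Easton - Knoll - Orwell - Willow: 26+9+12+8 = 55
Maris - Easton - Knoll - Willow - Orwell: 26+9+20+8 = 63
Maris - Willow - Orwell - Easton - Knoll: 15+8+19+9 = 51
Maris - Willow - Orwell - Knoll - Easton: 15+8+12+9 = 44
… (10 more)
The minimum is 44.
One shortest path: Maris → Orwell → Willow → Knoll → Easton.

Shortest open route: 44 min.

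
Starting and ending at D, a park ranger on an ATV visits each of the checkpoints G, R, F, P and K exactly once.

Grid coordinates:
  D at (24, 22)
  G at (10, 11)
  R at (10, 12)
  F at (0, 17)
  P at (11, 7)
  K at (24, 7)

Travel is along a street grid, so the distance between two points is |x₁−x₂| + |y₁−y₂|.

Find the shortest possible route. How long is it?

There are 60 distinct closed tours to check (reversals are equivalent).
D→G→R→F→P→K→D: 25+1+15+21+13+15 = 90
D→G→R→F→K→P→D: 25+1+15+34+13+28 = 116
D→G→R→P→F→K→D: 25+1+6+21+34+15 = 102
D→G→R→P→K→F→D: 25+1+6+13+34+29 = 108
D→G→R→K→F→P→D: 25+1+19+34+21+28 = 128
D→G→R→K→P→F→D: 25+1+19+13+21+29 = 108
D→G→F→R→P→K→D: 25+16+15+6+13+15 = 90
D→G→F→R→K→P→D: 25+16+15+19+13+28 = 116
D→G→F→P→R→K→D: 25+16+21+6+19+15 = 102
D→G→F→P→K→R→D: 25+16+21+13+19+24 = 118
D→G→F→K→R→P→D: 25+16+34+19+6+28 = 128
D→G→F→K→P→R→D: 25+16+34+13+6+24 = 118
D→G→P→R→F→K→D: 25+5+6+15+34+15 = 100
D→G→P→R→K→F→D: 25+5+6+19+34+29 = 118
… (46 more)
D→F→R→G→P→K→D: 29+15+1+5+13+15 = 78  ← best
The minimum is 78.
One optimal route: D → F → R → G → P → K → D (or its reverse).

Minimum total distance: 78.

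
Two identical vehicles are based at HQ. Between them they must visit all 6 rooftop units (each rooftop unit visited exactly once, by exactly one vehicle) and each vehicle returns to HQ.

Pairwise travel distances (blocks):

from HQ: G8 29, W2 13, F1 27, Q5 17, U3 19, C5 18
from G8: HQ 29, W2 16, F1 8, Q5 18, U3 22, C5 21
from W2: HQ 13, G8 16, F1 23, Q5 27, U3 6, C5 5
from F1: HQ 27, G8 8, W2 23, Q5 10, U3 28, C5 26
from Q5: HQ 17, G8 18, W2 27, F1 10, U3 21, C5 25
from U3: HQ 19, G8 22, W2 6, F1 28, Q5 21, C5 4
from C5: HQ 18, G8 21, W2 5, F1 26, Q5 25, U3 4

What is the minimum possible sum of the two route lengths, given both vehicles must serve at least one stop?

Check every non-empty split of the stops between the two vehicles; for each half take its own optimal tour:
  {G8} + {W2, F1, Q5, U3, C5}: 58 + 76 = 134
  {W2} + {G8, F1, Q5, U3, C5}: 26 + 79 = 105
  {G8, W2} + {F1, Q5, U3, C5}: 58 + 76 = 134
  {F1} + {G8, W2, Q5, U3, C5}: 54 + 79 = 133
  {G8, F1} + {W2, Q5, U3, C5}: 64 + 60 = 124
  {W2, F1} + {G8, Q5, U3, C5}: 63 + 79 = 142
  … (31 splits in total)
Best: vehicle 1 HQ → W2 → HQ = 26; vehicle 2 HQ → Q5 → F1 → G8 → U3 → C5 → HQ = 79; combined 105.

Minimum combined distance: 105 blocks.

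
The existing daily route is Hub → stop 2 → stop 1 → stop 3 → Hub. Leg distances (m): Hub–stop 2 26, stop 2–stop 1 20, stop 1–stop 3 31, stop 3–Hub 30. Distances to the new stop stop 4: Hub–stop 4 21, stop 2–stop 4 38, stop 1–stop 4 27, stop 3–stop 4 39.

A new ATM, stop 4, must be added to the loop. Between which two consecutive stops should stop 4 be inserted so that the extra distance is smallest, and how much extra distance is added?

Insertion cost between consecutive stops i–j is d(i,stop 4) + d(stop 4,j) − d(i,j):
  between Hub and stop 2: 21 + 38 − 26 = 33
  between stop 2 and stop 1: 38 + 27 − 20 = 45
  between stop 1 and stop 3: 27 + 39 − 31 = 35
  between stop 3 and Hub: 39 + 21 − 30 = 30
Cheapest insertion is between stop 3 and Hub, adding 30.
New total = 107 + 30 = 137.

+30 m — insert stop 4 between stop 3 and Hub.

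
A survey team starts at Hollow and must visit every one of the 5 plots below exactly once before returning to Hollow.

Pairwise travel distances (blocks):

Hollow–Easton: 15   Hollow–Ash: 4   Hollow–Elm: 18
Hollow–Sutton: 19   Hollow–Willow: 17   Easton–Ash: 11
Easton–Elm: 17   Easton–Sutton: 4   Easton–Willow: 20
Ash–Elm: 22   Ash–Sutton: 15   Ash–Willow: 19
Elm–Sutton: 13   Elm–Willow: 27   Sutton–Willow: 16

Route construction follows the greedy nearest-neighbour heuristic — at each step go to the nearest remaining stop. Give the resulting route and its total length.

Hollow → [Ash:4 / Easton:15 / Willow:17 / Elm:18 / Sutton:19] → Ash (4)
Ash → [Easton:11 / Sutton:15 / Willow:19 / Elm:22] → Easton (11)
Easton → [Sutton:4 / Elm:17 / Willow:20] → Sutton (4)
Sutton → [Elm:13 / Willow:16] → Elm (13)
Elm → [Willow:27] → Willow (27)
Return Willow→Hollow: 17.
Total = 4 + 11 + 4 + 13 + 27 + 17 = 76.

Total distance 76 blocks via the nearest-neighbour route Hollow → Ash → Easton → Sutton → Elm → Willow → Hollow.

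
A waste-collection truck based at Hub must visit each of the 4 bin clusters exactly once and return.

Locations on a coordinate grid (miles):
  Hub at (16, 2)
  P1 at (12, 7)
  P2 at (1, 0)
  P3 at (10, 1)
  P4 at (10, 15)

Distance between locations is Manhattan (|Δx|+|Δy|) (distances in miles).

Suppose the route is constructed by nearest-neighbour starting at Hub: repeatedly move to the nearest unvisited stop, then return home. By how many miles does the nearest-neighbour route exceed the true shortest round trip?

The nearest-neighbour route is 6 miles longer than optimal.

Hub: P3=7, P1=9, P2=17, P4=19 ⇒ P3
P3: P1=8, P2=10, P4=14 ⇒ P1
P1: P4=10, P2=18 ⇒ P4
P4: P2=24 ⇒ P2
NN route Hub → P3 → P1 → P4 → P2 → Hub costs 66.
Optimal: Hub → P1 → P4 → P2 → P3 → Hub costs 60 (by enumerating all 12 distinct tours).
Excess = 66 − 60 = 6.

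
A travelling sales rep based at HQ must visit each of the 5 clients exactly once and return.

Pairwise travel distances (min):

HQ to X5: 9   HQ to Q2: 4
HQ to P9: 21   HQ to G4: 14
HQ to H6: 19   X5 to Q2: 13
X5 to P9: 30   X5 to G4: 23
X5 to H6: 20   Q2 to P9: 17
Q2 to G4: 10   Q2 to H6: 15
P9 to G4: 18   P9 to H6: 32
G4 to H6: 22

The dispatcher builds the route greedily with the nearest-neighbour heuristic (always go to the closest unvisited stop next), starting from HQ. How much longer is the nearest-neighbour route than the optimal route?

HQ: Q2=4, X5=9, G4=14, H6=19, P9=21 ⇒ Q2
Q2: G4=10, X5=13, H6=15, P9=17 ⇒ G4
G4: P9=18, H6=22, X5=23 ⇒ P9
P9: X5=30, H6=32 ⇒ X5
X5: H6=20 ⇒ H6
NN route HQ → Q2 → G4 → P9 → X5 → H6 → HQ costs 101.
Optimal: HQ → X5 → H6 → G4 → P9 → Q2 → HQ costs 90 (by enumerating all 60 distinct tours).
Excess = 101 − 90 = 11.

The nearest-neighbour route is 11 min longer than optimal.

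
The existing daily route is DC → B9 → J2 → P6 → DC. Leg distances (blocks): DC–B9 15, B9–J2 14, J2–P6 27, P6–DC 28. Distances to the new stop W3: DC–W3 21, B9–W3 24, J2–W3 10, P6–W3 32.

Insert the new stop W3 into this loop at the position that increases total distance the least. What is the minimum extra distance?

Insertion cost between consecutive stops i–j is d(i,W3) + d(W3,j) − d(i,j):
  between DC and B9: 21 + 24 − 15 = 30
  between B9 and J2: 24 + 10 − 14 = 20
  between J2 and P6: 10 + 32 − 27 = 15
  between P6 and DC: 32 + 21 − 28 = 25
Cheapest insertion is between J2 and P6, adding 15.
New total = 84 + 15 = 99.

Minimum extra distance: 15 blocks, inserting W3 between J2 and P6.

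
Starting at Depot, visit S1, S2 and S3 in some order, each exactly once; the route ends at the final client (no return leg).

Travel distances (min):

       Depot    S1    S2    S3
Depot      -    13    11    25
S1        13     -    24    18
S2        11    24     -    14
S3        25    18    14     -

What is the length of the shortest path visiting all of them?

There are 3! = 6 possible orderings.
Depot → S1 → S2 → S3: 13+24+14 = 51
Depot → S1 → S3 → S2: 13+18+14 = 45
Depot → S2 → S1 → S3: 11+24+18 = 53
Depot → S2 → S3 → S1: 11+14+18 = 43
Depot → S3 → S1 → S2: 25+18+24 = 67
Depot → S3 → S2 → S1: 25+14+24 = 63
The minimum is 43.
One shortest path: Depot → S2 → S3 → S1.

Shortest open route: 43 min.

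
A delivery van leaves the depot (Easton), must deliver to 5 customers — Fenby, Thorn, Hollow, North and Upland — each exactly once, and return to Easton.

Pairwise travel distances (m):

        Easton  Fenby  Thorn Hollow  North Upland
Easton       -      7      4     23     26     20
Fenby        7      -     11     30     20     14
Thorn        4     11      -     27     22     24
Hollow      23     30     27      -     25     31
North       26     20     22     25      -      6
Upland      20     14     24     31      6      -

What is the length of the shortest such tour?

Minimum total distance: 83 m.

Easton-Fenby-Thorn-Hollow-North-Upland-Easton: 7+11+27+25+6+20 = 96
Easton-Fenby-Thorn-Hollow-Upland-North-Easton: 7+11+27+31+6+26 = 108
Easton-Fenby-Thorn-North-Hollow-Upland-Easton: 7+11+22+25+31+20 = 116
Easton-Fenby-Thorn-North-Upland-Hollow-Easton: 7+11+22+6+31+23 = 100
Easton-Fenby-Thorn-Upland-Hollow-North-Easton: 7+11+24+31+25+26 = 124
Easton-Fenby-Thorn-Upland-North-Hollow-Easton: 7+11+24+6+25+23 = 96
Easton-Fenby-Hollow-Thorn-North-Upland-Easton: 7+30+27+22+6+20 = 112
Easton-Fenby-Hollow-Thorn-Upland-North-Easton: 7+30+27+24+6+26 = 120
Easton-Fenby-Hollow-North-Thorn-Upland-Easton: 7+30+25+22+24+20 = 128
Easton-Fenby-Hollow-North-Upland-Thorn-Easton: 7+30+25+6+24+4 = 96
Easton-Fenby-Hollow-Upland-Thorn-North-Easton: 7+30+31+24+22+26 = 140
Easton-Fenby-Hollow-Upland-North-Thorn-Easton: 7+30+31+6+22+4 = 100
Easton-Fenby-North-Thorn-Hollow-Upland-Easton: 7+20+22+27+31+20 = 127
Easton-Fenby-North-Thorn-Upland-Hollow-Easton: 7+20+22+24+31+23 = 127
… (46 more)
Easton-Fenby-Upland-North-Hollow-Thorn-Easton: 7+14+6+25+27+4 = 83  ← best
The minimum is 83.
One optimal route: Easton → Fenby → Upland → North → Hollow → Thorn → Easton (or its reverse).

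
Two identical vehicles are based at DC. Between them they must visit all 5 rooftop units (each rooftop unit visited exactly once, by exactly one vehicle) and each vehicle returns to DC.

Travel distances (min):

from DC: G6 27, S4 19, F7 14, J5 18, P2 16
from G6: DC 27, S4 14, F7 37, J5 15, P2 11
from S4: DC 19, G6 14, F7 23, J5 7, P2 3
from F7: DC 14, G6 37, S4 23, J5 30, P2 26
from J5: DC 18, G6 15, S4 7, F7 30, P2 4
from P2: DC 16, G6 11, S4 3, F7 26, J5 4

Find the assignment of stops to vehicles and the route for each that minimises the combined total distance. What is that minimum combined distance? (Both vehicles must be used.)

94 min — the smallest possible combined total.

There are 2^4 − 1 = 15 ways to divide the 5 stops into two non-empty groups. For each, the best each vehicle can do is its own shortest tour through its group:
  {G6} + {S4, F7, J5, P2}: 54 + 62 = 116
  {S4} + {G6, F7, J5, P2}: 38 + 84 = 122
  {G6, S4} + {F7, J5, P2}: 60 + 62 = 122
  {F7} + {G6, S4, J5, P2}: 28 + 66 = 94
  {G6, F7} + {S4, J5, P2}: 78 + 44 = 122
  {S4, F7} + {G6, J5, P2}: 56 + 60 = 116
  … (15 splits in total)
Best: vehicle 1 DC → F7 → DC = 28; vehicle 2 DC → G6 → S4 → P2 → J5 → DC = 66; combined 94.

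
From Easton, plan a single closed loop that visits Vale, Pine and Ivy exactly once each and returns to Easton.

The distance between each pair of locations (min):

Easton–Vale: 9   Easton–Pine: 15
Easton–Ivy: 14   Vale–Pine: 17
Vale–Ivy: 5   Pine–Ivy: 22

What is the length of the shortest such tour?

51 min — the shortest possible round trip.

There are 3 distinct closed tours to check (reversals are equivalent).
Easton-Vale-Pine-Ivy-Easton: 9+17+22+14 = 62
Easton-Vale-Ivy-Pine-Easton: 9+5+22+15 = 51
Easton-Pine-Vale-Ivy-Easton: 15+17+5+14 = 51
The minimum is 51.
One optimal route: Easton → Vale → Ivy → Pine → Easton (or its reverse).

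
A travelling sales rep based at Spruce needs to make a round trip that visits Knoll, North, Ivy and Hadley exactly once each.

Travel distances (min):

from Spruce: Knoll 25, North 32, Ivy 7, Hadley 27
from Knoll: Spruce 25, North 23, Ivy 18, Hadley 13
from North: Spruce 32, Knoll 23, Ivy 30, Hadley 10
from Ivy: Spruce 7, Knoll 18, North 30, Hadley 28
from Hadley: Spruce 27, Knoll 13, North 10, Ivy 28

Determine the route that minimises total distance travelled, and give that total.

Spruce - Knoll - North - Ivy - Hadley - Spruce: 25+23+30+28+27 = 133
Spruce - Knoll - North - Hadley - Ivy - Spruce: 25+23+10+28+7 = 93
Spruce - Knoll - Ivy - North - Hadley - Spruce: 25+18+30+10+27 = 110
Spruce - Knoll - Ivy - Hadley - North - Spruce: 25+18+28+10+32 = 113
Spruce - Knoll - Hadley - North - Ivy - Spruce: 25+13+10+30+7 = 85
Spruce - Knoll - Hadley - Ivy - North - Spruce: 25+13+28+30+32 = 128
Spruce - North - Knoll - Ivy - Hadley - Spruce: 32+23+18+28+27 = 128
Spruce - North - Knoll - Hadley - Ivy - Spruce: 32+23+13+28+7 = 103
Spruce - North - Ivy - Knoll - Hadley - Spruce: 32+30+18+13+27 = 120
Spruce - North - Hadley - Knoll - Ivy - Spruce: 32+10+13+18+7 = 80
Spruce - Ivy - Knoll - North - Hadley - Spruce: 7+18+23+10+27 = 85
Spruce - Ivy - North - Knoll - Hadley - Spruce: 7+30+23+13+27 = 100
The minimum is 80.
One optimal route: Spruce → North → Hadley → Knoll → Ivy → Spruce (or its reverse).

Minimum total distance: 80 min.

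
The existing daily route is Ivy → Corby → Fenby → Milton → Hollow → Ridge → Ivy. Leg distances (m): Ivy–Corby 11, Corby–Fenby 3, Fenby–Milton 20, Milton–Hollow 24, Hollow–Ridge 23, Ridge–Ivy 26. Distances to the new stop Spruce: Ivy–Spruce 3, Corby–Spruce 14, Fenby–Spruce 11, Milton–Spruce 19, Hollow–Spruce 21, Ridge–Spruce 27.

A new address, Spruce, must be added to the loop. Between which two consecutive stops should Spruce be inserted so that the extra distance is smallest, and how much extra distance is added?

Insertion cost between consecutive stops i–j is d(i,Spruce) + d(Spruce,j) − d(i,j):
  between Ivy and Corby: 3 + 14 − 11 = 6
  between Corby and Fenby: 14 + 11 − 3 = 22
  between Fenby and Milton: 11 + 19 − 20 = 10
  between Milton and Hollow: 19 + 21 − 24 = 16
  between Hollow and Ridge: 21 + 27 − 23 = 25
  between Ridge and Ivy: 27 + 3 − 26 = 4
Cheapest insertion is between Ridge and Ivy, adding 4.
New total = 107 + 4 = 111.

+4 m — insert Spruce between Ridge and Ivy.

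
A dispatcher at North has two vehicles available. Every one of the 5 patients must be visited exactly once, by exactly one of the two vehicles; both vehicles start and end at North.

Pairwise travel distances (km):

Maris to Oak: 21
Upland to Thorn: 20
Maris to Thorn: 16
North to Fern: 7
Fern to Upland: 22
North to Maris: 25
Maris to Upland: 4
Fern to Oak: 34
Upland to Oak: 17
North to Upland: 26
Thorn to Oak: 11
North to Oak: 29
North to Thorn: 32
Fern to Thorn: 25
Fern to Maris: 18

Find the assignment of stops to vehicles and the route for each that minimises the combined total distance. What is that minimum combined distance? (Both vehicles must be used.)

There are 2^4 − 1 = 15 ways to divide the 5 stops into two non-empty groups. For each, the best each vehicle can do is its own shortest tour through its group:
  {Fern} + {Maris, Upland, Thorn, Oak}: 14 + 86 = 100
  {Maris} + {Fern, Upland, Thorn, Oak}: 50 + 86 = 136
  {Fern, Maris} + {Upland, Thorn, Oak}: 50 + 86 = 136
  {Upland} + {Fern, Maris, Thorn, Oak}: 52 + 81 = 133
  {Fern, Upland} + {Maris, Thorn, Oak}: 55 + 81 = 136
  {Maris, Upland} + {Fern, Thorn, Oak}: 55 + 72 = 127
  … (15 splits in total)
Best: vehicle 1 North → Fern → North = 14; vehicle 2 North → Upland → Maris → Thorn → Oak → North = 86; combined 100.

Minimum combined distance: 100 km.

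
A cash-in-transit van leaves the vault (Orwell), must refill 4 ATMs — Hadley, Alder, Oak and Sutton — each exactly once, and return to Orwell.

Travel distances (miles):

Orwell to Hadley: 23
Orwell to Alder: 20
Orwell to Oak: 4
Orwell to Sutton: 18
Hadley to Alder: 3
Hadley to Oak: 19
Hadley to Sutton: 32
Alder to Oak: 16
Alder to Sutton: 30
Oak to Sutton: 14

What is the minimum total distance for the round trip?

There are 12 distinct closed tours to check (reversals are equivalent).
Orwell→Hadley→Alder→Oak→Sutton→Orwell: 23+3+16+14+18 = 74
Orwell→Hadley→Alder→Sutton→Oak→Orwell: 23+3+30+14+4 = 74
Orwell→Hadley→Oak→Alder→Sutton→Orwell: 23+19+16+30+18 = 106
Orwell→Hadley→Oak→Sutton→Alder→Orwell: 23+19+14+30+20 = 106
Orwell→Hadley→Sutton→Alder→Oak→Orwell: 23+32+30+16+4 = 105
Orwell→Hadley→Sutton→Oak→Alder→Orwell: 23+32+14+16+20 = 105
Orwell→Alder→Hadley→Oak→Sutton→Orwell: 20+3+19+14+18 = 74
Orwell→Alder→Hadley→Sutton→Oak→Orwell: 20+3+32+14+4 = 73
Orwell→Alder→Oak→Hadley→Sutton→Orwell: 20+16+19+32+18 = 105
Orwell→Alder→Sutton→Hadley→Oak→Orwell: 20+30+32+19+4 = 105
Orwell→Oak→Hadley→Alder→Sutton→Orwell: 4+19+3+30+18 = 74
Orwell→Oak→Alder→Hadley→Sutton→Orwell: 4+16+3+32+18 = 73
The minimum is 73.
One optimal route: Orwell → Alder → Hadley → Sutton → Oak → Orwell (or its reverse).

Shortest round trip = 73 miles.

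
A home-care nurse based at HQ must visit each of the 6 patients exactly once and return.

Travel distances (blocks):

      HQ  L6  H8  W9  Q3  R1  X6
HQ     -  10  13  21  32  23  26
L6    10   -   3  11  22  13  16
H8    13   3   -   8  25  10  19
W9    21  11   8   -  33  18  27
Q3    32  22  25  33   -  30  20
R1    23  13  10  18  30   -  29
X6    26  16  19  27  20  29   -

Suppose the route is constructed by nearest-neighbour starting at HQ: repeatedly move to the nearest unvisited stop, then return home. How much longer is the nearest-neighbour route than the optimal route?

HQ: L6=10, H8=13, W9=21, R1=23, X6=26, Q3=32 ⇒ L6
L6: H8=3, W9=11, R1=13, X6=16, Q3=22 ⇒ H8
H8: W9=8, R1=10, X6=19, Q3=25 ⇒ W9
W9: R1=18, X6=27, Q3=33 ⇒ R1
R1: X6=29, Q3=30 ⇒ X6
X6: Q3=20 ⇒ Q3
NN route HQ → L6 → H8 → W9 → R1 → X6 → Q3 → HQ costs 120.
Optimal: HQ → L6 → H8 → W9 → R1 → Q3 → X6 → HQ costs 115 (by enumerating all 360 distinct tours).
Excess = 120 − 115 = 5.

The nearest-neighbour route is 5 blocks longer than optimal.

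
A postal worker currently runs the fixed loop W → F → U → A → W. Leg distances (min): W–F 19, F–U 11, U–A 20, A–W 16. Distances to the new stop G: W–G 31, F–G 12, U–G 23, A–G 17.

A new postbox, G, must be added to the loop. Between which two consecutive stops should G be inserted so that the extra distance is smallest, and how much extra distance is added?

Insertion cost between consecutive stops i–j is d(i,G) + d(G,j) − d(i,j):
  between W and F: 31 + 12 − 19 = 24
  between F and U: 12 + 23 − 11 = 24
  between U and A: 23 + 17 − 20 = 20
  between A and W: 17 + 31 − 16 = 32
Cheapest insertion is between U and A, adding 20.
New total = 66 + 20 = 86.

Adding 20 min by placing G on the U–A leg.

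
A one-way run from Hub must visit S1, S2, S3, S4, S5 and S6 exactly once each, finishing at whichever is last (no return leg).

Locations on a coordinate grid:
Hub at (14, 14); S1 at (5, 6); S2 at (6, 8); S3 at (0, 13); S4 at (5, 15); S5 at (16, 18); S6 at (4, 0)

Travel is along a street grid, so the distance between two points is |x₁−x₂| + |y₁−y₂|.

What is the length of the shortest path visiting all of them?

There are 6! = 720 possible orderings.
Hub - S1 - S2 - S3 - S4 - S5 - S6: 17+3+11+7+14+30 = 82
Hub - S1 - S2 - S3 - S4 - S6 - S5: 17+3+11+7+16+30 = 84
Hub - S1 - S2 - S3 - S5 - S4 - S6: 17+3+11+21+14+16 = 82
Hub - S1 - S2 - S3 - S5 - S6 - S4: 17+3+11+21+30+16 = 98
Hub - S1 - S2 - S3 - S6 - S4 - S5: 17+3+11+17+16+14 = 78
Hub - S1 - S2 - S3 - S6 - S5 - S4: 17+3+11+17+30+14 = 92
Hub - S1 - S2 - S4 - S3 - S5 - S6: 17+3+8+7+21+30 = 86
Hub - S1 - S2 - S4 - S3 - S6 - S5: 17+3+8+7+17+30 = 82
… (712 more)
Hub - S5 - S4 - S3 - S2 - S1 - S6: 6+14+7+11+3+7 = 48  ← best
The minimum is 48.
One shortest path: Hub → S5 → S4 → S3 → S2 → S1 → S6.

48 — the minimum one-way total.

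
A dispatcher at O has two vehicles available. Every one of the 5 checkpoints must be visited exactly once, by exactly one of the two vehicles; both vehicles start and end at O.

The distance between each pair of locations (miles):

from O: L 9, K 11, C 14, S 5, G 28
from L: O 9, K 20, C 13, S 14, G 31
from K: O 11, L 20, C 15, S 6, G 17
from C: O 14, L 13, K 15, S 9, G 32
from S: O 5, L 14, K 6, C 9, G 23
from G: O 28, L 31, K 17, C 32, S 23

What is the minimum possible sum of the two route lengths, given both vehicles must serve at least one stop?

Try each way of splitting the stops between the two vehicles (each non-empty) and, for each split, find the best tour for each vehicle:
  {L} + {K, C, S, G}: 18 + 74 = 92
  {K} + {L, C, S, G}: 22 + 82 = 104
  {L, K} + {C, S, G}: 40 + 74 = 114
  {C} + {L, K, S, G}: 28 + 68 = 96
  {L, C} + {K, S, G}: 36 + 56 = 92
  {K, C} + {L, S, G}: 40 + 68 = 108
  … (15 splits in total)
Best: vehicle 1 O → L → O = 18; vehicle 2 O → K → G → C → S → O = 74; combined 92.

Minimum combined distance: 92 miles.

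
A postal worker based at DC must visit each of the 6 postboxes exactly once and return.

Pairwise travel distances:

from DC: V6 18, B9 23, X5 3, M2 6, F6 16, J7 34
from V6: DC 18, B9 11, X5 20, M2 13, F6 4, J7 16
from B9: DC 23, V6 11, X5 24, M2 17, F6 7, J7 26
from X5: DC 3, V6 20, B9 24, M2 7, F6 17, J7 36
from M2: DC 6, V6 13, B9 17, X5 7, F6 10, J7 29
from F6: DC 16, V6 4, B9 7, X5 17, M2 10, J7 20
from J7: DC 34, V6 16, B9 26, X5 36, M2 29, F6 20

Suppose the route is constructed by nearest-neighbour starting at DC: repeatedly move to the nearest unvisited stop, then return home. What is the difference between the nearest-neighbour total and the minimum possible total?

Excess over optimum: 8.

DC: X5=3, M2=6, F6=16, V6=18, B9=23, J7=34 ⇒ X5
X5: M2=7, F6=17, V6=20, B9=24, J7=36 ⇒ M2
M2: F6=10, V6=13, B9=17, J7=29 ⇒ F6
F6: V6=4, B9=7, J7=20 ⇒ V6
V6: B9=11, J7=16 ⇒ B9
B9: J7=26 ⇒ J7
NN route DC → X5 → M2 → F6 → V6 → B9 → J7 → DC costs 95.
Optimal: DC → V6 → J7 → B9 → F6 → M2 → X5 → DC costs 87 (by enumerating all 360 distinct tours).
Excess = 95 − 87 = 8.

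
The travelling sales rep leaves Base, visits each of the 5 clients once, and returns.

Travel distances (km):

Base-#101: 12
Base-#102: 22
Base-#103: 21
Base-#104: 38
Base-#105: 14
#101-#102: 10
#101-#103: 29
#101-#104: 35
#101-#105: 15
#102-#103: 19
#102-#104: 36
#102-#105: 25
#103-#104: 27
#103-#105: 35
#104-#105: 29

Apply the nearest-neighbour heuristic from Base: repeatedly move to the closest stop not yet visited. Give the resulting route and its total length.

Nearest-neighbour total = 111 km; route Base → #101 → #102 → #103 → #104 → #105 → Base.

At Base the remaining stops are #101 12, #105 14, #103 21, #102 22, #104 38; go to #101.
At #101 the remaining stops are #102 10, #105 15, #103 29, #104 35; go to #102.
At #102 the remaining stops are #103 19, #105 25, #104 36; go to #103.
At #103 the remaining stops are #104 27, #105 35; go to #104.
At #104 the remaining stops are #105 29; go to #105.
Return #105→Base: 14.
Total = 12 + 10 + 19 + 27 + 29 + 14 = 111.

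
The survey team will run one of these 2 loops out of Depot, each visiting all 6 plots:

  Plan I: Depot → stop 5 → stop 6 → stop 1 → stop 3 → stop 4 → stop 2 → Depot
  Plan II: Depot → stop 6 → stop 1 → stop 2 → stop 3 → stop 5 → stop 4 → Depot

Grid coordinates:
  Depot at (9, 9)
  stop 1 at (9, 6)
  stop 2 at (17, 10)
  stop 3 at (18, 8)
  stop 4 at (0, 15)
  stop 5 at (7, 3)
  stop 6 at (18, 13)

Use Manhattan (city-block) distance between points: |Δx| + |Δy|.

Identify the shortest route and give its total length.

Plan I: 8 + 21 + 16 + 11 + 25 + 22 + 9 = 112
Plan II: 13 + 16 + 12 + 3 + 16 + 19 + 15 = 94

Shortest is Plan II, total 94.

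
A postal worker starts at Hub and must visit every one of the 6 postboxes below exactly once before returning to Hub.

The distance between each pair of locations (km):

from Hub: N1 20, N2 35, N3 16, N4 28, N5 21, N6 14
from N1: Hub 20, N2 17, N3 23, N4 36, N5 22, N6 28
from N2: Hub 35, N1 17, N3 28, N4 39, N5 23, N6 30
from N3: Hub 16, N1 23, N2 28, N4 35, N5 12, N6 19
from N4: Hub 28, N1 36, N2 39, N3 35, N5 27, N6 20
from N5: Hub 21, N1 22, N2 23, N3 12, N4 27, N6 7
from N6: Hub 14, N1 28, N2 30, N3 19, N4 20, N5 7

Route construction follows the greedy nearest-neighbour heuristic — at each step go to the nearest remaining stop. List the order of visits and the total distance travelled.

From Hub: distances to unvisited — N6=14, N3=16, N1=20, N5=21, N4=28, N2=35. Nearest is N6 (14).
From N6: distances to unvisited — N5=7, N3=19, N4=20, N1=28, N2=30. Nearest is N5 (7).
From N5: distances to unvisited — N3=12, N1=22, N2=23, N4=27. Nearest is N3 (12).
From N3: distances to unvisited — N1=23, N2=28, N4=35. Nearest is N1 (23).
From N1: distances to unvisited — N2=17, N4=36. Nearest is N2 (17).
From N2: distances to unvisited — N4=39. Nearest is N4 (39).
Return N4→Hub: 28.
Total = 14 + 7 + 12 + 23 + 17 + 39 + 28 = 140.

Nearest-neighbour total = 140 km; route Hub → N6 → N5 → N3 → N1 → N2 → N4 → Hub.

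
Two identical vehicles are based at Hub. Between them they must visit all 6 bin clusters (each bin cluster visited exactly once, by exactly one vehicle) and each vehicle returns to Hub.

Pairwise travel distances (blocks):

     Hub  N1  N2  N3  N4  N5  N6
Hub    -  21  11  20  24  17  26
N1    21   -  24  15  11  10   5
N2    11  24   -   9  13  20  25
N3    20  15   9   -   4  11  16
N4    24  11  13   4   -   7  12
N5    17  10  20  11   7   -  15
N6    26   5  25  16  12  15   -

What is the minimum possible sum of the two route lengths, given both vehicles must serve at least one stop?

There are 2^5 − 1 = 31 ways to divide the 6 stops into two non-empty groups. For each, the best each vehicle can do is its own shortest tour through its group:
  {N1} + {N2, N3, N4, N5, N6}: 42 + 68 = 110
  {N2} + {N1, N3, N4, N5, N6}: 22 + 68 = 90
  {N1, N2} + {N3, N4, N5, N6}: 56 + 68 = 124
  {N3} + {N1, N2, N4, N5, N6}: 40 + 68 = 108
  {N1, N3} + {N2, N4, N5, N6}: 56 + 68 = 124
  {N2, N3} + {N1, N4, N5, N6}: 40 + 62 = 102
  … (31 splits in total)
Best: vehicle 1 Hub → N2 → Hub = 22; vehicle 2 Hub → N3 → N4 → N6 → N1 → N5 → Hub = 68; combined 90.

Minimum combined distance: 90 blocks.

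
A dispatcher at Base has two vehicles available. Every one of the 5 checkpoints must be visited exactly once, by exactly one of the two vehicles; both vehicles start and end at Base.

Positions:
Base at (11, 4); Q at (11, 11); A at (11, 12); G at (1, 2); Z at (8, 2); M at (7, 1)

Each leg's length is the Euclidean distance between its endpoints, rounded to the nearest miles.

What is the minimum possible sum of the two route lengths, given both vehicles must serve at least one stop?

37 miles — the smallest possible combined total.

Check every non-empty split of the stops between the two vehicles; for each half take its own optimal tour:
  {Q} + {A, G, Z, M}: 14 + 33 = 47
  {A} + {Q, G, Z, M}: 16 + 31 = 47
  {Q, A} + {G, Z, M}: 16 + 21 = 37
  {G} + {Q, A, Z, M}: 20 + 24 = 44
  {Q, G} + {A, Z, M}: 30 + 24 = 54
  {A, G} + {Q, Z, M}: 32 + 22 = 54
  … (15 splits in total)
Best: vehicle 1 Base → Q → A → Base = 16; vehicle 2 Base → G → M → Z → Base = 21; combined 37.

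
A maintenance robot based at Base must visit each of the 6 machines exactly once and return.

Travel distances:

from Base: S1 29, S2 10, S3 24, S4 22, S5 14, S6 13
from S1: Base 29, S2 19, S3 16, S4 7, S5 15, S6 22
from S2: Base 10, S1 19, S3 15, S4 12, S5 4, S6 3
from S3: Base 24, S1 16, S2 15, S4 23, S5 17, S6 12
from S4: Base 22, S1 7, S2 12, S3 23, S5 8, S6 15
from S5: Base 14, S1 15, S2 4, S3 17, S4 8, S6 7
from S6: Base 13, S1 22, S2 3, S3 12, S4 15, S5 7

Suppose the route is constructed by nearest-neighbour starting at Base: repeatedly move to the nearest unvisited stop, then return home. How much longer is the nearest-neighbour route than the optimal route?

Excess over optimum: 5.

Base: S2=10, S6=13, S5=14, S4=22, S3=24, S1=29 ⇒ S2
S2: S6=3, S5=4, S4=12, S3=15, S1=19 ⇒ S6
S6: S5=7, S3=12, S4=15, S1=22 ⇒ S5
S5: S4=8, S1=15, S3=17 ⇒ S4
S4: S1=7, S3=23 ⇒ S1
S1: S3=16 ⇒ S3
NN route Base → S2 → S6 → S5 → S4 → S1 → S3 → Base costs 75.
Optimal: Base → S2 → S5 → S4 → S1 → S3 → S6 → Base costs 70 (by enumerating all 360 distinct tours).
Excess = 75 − 70 = 5.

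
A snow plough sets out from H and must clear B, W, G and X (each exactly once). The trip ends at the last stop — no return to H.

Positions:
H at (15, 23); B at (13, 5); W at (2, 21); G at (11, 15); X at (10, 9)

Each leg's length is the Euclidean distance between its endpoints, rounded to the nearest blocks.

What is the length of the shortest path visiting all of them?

35 blocks — the minimum one-way total.

There are 4! = 24 possible orderings.
H - B - W - G - X: 18+19+11+6 = 54
H - B - W - X - G: 18+19+14+6 = 57
H - B - G - W - X: 18+10+11+14 = 53
H - B - G - X - W: 18+10+6+14 = 48
H - B - X - W - G: 18+5+14+11 = 48
H - B - X - G - W: 18+5+6+11 = 40
H - W - B - G - X: 13+19+10+6 = 48
H - W - B - X - G: 13+19+5+6 = 43
H - W - G - B - X: 13+11+10+5 = 39
H - W - G - X - B: 13+11+6+5 = 35
H - W - X - B - G: 13+14+5+10 = 42
H - W - X - G - B: 13+14+6+10 = 43
H - G - B - W - X: 9+10+19+14 = 52
H - G - B - X - W: 9+10+5+14 = 38
… (10 more)
The minimum is 35.
One shortest path: H → W → G → X → B.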